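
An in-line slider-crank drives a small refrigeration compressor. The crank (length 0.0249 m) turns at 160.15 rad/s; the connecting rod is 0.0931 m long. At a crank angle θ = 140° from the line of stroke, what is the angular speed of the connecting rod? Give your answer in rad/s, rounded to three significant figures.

33.3

ω = 160.2 rad/s
The rod makes angle φ with the slider axis where L sinφ = r sinθ; differentiating, L cosφ·φ̇ = r ω cosθ.
L cosφ = √(L² − r² sin²θ) = 0.091714 m.
|ω_rod| = r ω |cosθ| / √(L² − r² sin²θ) = 0.0249·160.2·0.76604/0.091714 = 33.308 rad/s.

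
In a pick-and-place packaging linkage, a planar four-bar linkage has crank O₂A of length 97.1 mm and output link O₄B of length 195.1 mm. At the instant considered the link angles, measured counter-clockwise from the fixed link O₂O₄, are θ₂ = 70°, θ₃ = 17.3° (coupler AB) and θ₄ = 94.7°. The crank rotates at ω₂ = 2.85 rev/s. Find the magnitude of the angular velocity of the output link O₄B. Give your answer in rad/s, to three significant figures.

7.26

ω₂ = 17.91 rad/s (from 2.85 rev/s).
Differentiating the loop-closure r₂e^{iθ₂}+r₃e^{iθ₃}=r₁+r₄e^{iθ₄} gives r₂ω₂e^{iθ₂}+r₃ω₃e^{iθ₃}=r₄ω₄e^{iθ₄}.
Eliminating the other unknown: ω₄ = r₂ω₂ sin(θ₂−θ₃) / [r₄ sin(θ₄−θ₃)].
Numerator sine = +0.79547; denominator sine = +0.97592.
Result = 0.0971·17.91·(+0.79547) / (0.1951·(+0.97592)) = +7.2644 rad/s; magnitude 7.2644 rad/s.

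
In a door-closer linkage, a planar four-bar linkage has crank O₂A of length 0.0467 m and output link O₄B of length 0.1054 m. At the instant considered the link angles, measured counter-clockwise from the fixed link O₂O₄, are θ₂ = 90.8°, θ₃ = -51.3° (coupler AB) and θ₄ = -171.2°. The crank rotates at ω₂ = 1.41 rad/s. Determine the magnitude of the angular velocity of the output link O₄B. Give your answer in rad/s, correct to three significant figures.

ω₂ = 1.41 rad/s
Differentiating the loop-closure r₂e^{iθ₂}+r₃e^{iθ₃}=r₁+r₄e^{iθ₄} gives r₂ω₂e^{iθ₂}+r₃ω₃e^{iθ₃}=r₄ω₄e^{iθ₄}.
Eliminating the other unknown: ω₄ = r₂ω₂ sin(θ₂−θ₃) / [r₄ sin(θ₄−θ₃)].
Numerator sine = +0.61429; denominator sine = -0.86690.
Result = 0.0467·1.41·(+0.61429) / (0.1054·(-0.86690)) = -0.44269 rad/s; magnitude 0.44269 rad/s.

0.443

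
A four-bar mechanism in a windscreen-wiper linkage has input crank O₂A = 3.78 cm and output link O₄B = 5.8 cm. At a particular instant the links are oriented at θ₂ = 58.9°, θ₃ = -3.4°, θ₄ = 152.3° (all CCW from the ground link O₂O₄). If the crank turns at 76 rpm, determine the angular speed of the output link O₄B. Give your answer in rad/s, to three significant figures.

11.2

ω₂ = 7.959 rad/s (from 76 rpm).
Differentiating the loop-closure r₂e^{iθ₂}+r₃e^{iθ₃}=r₁+r₄e^{iθ₄} gives r₂ω₂e^{iθ₂}+r₃ω₃e^{iθ₃}=r₄ω₄e^{iθ₄}.
Eliminating the other unknown: ω₄ = r₂ω₂ sin(θ₂−θ₃) / [r₄ sin(θ₄−θ₃)].
Numerator sine = +0.88539; denominator sine = +0.41151.
Result = 0.0378·7.959·(+0.88539) / (0.058·(+0.41151)) = +11.16 rad/s; magnitude 11.16 rad/s.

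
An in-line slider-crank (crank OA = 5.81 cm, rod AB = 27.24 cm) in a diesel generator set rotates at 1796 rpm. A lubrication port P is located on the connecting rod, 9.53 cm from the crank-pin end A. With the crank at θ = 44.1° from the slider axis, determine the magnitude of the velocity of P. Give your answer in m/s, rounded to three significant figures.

9.50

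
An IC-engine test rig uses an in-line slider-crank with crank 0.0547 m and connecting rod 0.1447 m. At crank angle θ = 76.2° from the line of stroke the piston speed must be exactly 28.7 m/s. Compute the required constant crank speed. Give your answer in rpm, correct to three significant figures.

For an in-line slider-crank, |v_piston| = rω|sinθ|·[1 + r cosθ/√(L² − r² sin²θ)].
With r = 0.0547 m, L = 0.1447 m, θ = 76.2°: the bracketed kinematic factor |dx/dθ| = 0.058271 m.
ω = v/|dx/dθ| = 28.7/0.058271 = 492.53 rad/s.
N = 60ω/(2π) = 4703.3 rpm.

4700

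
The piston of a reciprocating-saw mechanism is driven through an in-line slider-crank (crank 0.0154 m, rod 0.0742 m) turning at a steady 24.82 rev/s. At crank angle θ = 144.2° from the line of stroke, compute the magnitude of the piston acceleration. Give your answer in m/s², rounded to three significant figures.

278

ω = 2π·24.8 = 155.9 rad/s
x(θ) = r cosθ + √(L² − r² sin²θ); with ω constant, a = ω²·d²x/dθ².
d²x/dθ² = −r cosθ − r²(cos2θ)/√u − r⁴ sin²2θ/(4u^{3/2}),  u = L² − r² sin²θ = 0.00542449 m².
Substituting r = 0.0154 m, L = 0.0742 m, θ = 144.2°: d²x/dθ² = +0.011442 m.
a = ω²·d²x/dθ² = (155.9)²·(+0.011442) = +278.28 m/s²;  |a| = 278.28 m/s².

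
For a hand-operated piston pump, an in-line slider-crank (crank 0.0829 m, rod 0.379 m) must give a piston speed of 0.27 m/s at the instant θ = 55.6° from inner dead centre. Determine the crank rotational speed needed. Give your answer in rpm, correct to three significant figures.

For an in-line slider-crank, |v_piston| = rω|sinθ|·[1 + r cosθ/√(L² − r² sin²θ)].
With r = 0.0829 m, L = 0.379 m, θ = 55.6°: the bracketed kinematic factor |dx/dθ| = 0.076996 m.
ω = v/|dx/dθ| = 0.27/0.076996 = 3.5067 rad/s.
N = 60ω/(2π) = 33.486 rpm.

33.5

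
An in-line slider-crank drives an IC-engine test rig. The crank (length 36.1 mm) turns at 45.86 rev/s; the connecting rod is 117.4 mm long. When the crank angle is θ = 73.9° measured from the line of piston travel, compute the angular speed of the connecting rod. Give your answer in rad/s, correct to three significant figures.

25.7

ω = 288.1 rad/s (converted from 45.86 rev/s).
The rod makes angle φ with the slider axis where L sinφ = r sinθ; differentiating, L cosφ·φ̇ = r ω cosθ.
L cosφ = √(L² − r² sin²θ) = 0.11216 m.
|ω_rod| = r ω |cosθ| / √(L² − r² sin²θ) = 0.0361·288.1·0.27731/0.11216 = 25.719 rad/s.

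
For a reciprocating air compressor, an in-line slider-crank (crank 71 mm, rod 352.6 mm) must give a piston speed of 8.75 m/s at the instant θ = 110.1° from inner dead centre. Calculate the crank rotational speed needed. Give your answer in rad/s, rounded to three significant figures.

For an in-line slider-crank, |v_piston| = rω|sinθ|·[1 + r cosθ/√(L² − r² sin²θ)].
With r = 0.071 m, L = 0.3526 m, θ = 110.1°: the bracketed kinematic factor |dx/dθ| = 0.061977 m.
ω = v/|dx/dθ| = 8.75/0.061977 = 141.18 rad/s.

141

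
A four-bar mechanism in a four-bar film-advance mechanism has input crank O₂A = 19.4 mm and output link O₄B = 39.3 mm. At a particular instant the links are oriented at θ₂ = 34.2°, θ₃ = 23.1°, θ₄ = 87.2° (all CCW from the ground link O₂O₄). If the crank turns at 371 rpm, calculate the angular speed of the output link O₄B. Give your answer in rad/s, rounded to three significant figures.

4.10

ω₂ = 38.85 rad/s (from 371 rpm).
Differentiating the loop-closure r₂e^{iθ₂}+r₃e^{iθ₃}=r₁+r₄e^{iθ₄} gives r₂ω₂e^{iθ₂}+r₃ω₃e^{iθ₃}=r₄ω₄e^{iθ₄}.
Eliminating the other unknown: ω₄ = r₂ω₂ sin(θ₂−θ₃) / [r₄ sin(θ₄−θ₃)].
Numerator sine = +0.19252; denominator sine = +0.89956.
Result = 0.0194·38.85·(+0.19252) / (0.0393·(+0.89956)) = +4.1045 rad/s; magnitude 4.1045 rad/s.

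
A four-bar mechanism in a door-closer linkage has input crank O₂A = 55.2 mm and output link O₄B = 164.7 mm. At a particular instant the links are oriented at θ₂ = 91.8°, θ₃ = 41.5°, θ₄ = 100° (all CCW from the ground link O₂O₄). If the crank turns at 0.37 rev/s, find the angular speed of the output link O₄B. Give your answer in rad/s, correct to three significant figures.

0.703

ω₂ = 2.325 rad/s (from 0.37 rev/s).
Differentiating the loop-closure r₂e^{iθ₂}+r₃e^{iθ₃}=r₁+r₄e^{iθ₄} gives r₂ω₂e^{iθ₂}+r₃ω₃e^{iθ₃}=r₄ω₄e^{iθ₄}.
Eliminating the other unknown: ω₄ = r₂ω₂ sin(θ₂−θ₃) / [r₄ sin(θ₄−θ₃)].
Numerator sine = +0.76940; denominator sine = +0.85264.
Result = 0.0552·2.325·(+0.76940) / (0.1647·(+0.85264)) = +0.70309 rad/s; magnitude 0.70309 rad/s.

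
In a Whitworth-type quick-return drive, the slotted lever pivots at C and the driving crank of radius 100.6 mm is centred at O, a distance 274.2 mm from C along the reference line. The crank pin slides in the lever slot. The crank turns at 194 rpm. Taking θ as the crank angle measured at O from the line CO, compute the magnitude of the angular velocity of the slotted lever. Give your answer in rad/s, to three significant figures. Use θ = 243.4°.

0.748

ω = 20.32 rad/s (from 194 rpm).
Crank pin A relative to C: A = (d + r cosθ, r sinθ); lever angle φ = atan2(r sinθ, d + r cosθ).
Differentiating tanφ: φ̇ = rω(d cosθ + r)/(d² + r² + 2dr cosθ).
d² + r² + 2dr cosθ = |CA|² = 0.0606036 m²;  d cosθ + r = -0.022176 m.
|ω_lever| = |0.1006·20.32·-0.022176| / 0.0606036 = 0.74783 rad/s.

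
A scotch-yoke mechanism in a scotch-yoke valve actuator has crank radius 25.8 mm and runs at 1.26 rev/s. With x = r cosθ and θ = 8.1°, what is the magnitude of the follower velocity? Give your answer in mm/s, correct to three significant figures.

ω = 7.917 rad/s (from 1.26 rev/s).
x = r cosθ ⇒ ẋ = −rω sinθ.
|v| = rω|sinθ| = 0.0258·7.917·|sin 8.1°| = 0.02878 m/s = 28.78 mm/s.

28.8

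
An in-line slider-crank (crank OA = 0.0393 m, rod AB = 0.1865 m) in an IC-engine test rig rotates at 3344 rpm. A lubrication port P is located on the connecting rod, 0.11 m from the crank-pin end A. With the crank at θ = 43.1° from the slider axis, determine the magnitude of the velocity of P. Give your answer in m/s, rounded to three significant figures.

ω = 350.2 rad/s.  Crank-pin speed |V_A| = rω = 13.762 m/s, perpendicular to OA.
Rod angle: sinφ = −(r/L) sinθ ⇒ φ = -8.278°; ω_rod = −rω cosθ/√(L²−r²sin²θ) = -54.447 rad/s.
V_P = V_A + ω_rod × AP, with AP = 0.11 m along the rod.
Components: V_Px = −rω sinθ − a·ω_rod·sinφ = -10.266 m/s;  V_Py = rω cosθ + a·ω_rod·cosφ = +4.1218 m/s.
|V_P| = √(V_Px² + V_Py²) = 11.062 m/s.

11.1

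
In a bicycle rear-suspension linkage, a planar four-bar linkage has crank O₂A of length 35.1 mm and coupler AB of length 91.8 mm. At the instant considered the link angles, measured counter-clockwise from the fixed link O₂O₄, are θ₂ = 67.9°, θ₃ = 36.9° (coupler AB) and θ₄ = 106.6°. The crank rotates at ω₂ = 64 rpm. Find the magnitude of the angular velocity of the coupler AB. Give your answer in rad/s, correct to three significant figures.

1.71

ω₂ = 6.702 rad/s (from 64 rpm).
Differentiating the loop-closure r₂e^{iθ₂}+r₃e^{iθ₃}=r₁+r₄e^{iθ₄} gives r₂ω₂e^{iθ₂}+r₃ω₃e^{iθ₃}=r₄ω₄e^{iθ₄}.
Eliminating the other unknown: ω₃ = r₂ω₂ sin(θ₄−θ₂) / [r₃ sin(θ₃−θ₄)].
Numerator sine = +0.62524; denominator sine = -0.93789.
Result = 0.0351·6.702·(+0.62524) / (0.0918·(-0.93789)) = -1.7083 rad/s; magnitude 1.7083 rad/s.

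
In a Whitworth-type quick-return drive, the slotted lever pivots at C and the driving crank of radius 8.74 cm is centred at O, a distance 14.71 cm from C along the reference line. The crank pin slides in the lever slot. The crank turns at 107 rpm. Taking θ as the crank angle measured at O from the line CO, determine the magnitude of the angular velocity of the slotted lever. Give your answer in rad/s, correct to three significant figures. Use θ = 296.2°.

ω = 11.21 rad/s (from 107 rpm).
Crank pin A relative to C: A = (d + r cosθ, r sinθ); lever angle φ = atan2(r sinθ, d + r cosθ).
Differentiating tanφ: φ̇ = rω(d cosθ + r)/(d² + r² + 2dr cosθ).
d² + r² + 2dr cosθ = |CA|² = 0.0406296 m²;  d cosθ + r = +0.15235 m.
|ω_lever| = |0.0874·11.21·+0.15235| / 0.0406296 = 3.6721 rad/s.

3.67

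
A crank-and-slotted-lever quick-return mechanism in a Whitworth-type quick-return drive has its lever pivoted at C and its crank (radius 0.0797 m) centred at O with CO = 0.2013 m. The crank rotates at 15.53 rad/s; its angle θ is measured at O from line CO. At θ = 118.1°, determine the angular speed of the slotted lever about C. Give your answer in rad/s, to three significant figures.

0.589

ω = 15.53 rad/s
Crank pin A relative to C: A = (d + r cosθ, r sinθ); lever angle φ = atan2(r sinθ, d + r cosθ).
Differentiating tanφ: φ̇ = rω(d cosθ + r)/(d² + r² + 2dr cosθ).
d² + r² + 2dr cosθ = |CA|² = 0.0317603 m²;  d cosθ + r = -0.015115 m.
|ω_lever| = |0.0797·15.53·-0.015115| / 0.0317603 = 0.58904 rad/s.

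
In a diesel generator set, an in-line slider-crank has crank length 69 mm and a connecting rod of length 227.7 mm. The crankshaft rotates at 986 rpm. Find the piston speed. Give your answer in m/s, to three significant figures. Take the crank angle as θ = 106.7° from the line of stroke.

6.20

ω = 2π·986/60 = 103.3 rad/s
For an in-line slider-crank, x = r cosθ + √(L² − r² sin²θ), so v = −rω sinθ·[1 + r cosθ/√(L² − r² sin²θ)].
With r = 0.069 m, L = 0.2277 m, θ = 106.7°: √(L² − r² sin²θ) = 0.2179 m.
v = −0.069·103.3·0.95782·[1 + 0.069·-0.28736/0.2179] = -6.2031 m/s.
|v| = 6.2031 m/s.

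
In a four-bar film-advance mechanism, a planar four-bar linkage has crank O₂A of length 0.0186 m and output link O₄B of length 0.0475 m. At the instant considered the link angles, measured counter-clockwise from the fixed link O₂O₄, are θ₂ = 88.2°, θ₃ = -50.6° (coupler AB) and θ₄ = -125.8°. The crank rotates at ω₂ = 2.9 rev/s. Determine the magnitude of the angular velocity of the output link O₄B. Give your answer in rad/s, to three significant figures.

4.86

ω₂ = 18.22 rad/s (from 2.9 rev/s).
Differentiating the loop-closure r₂e^{iθ₂}+r₃e^{iθ₃}=r₁+r₄e^{iθ₄} gives r₂ω₂e^{iθ₂}+r₃ω₃e^{iθ₃}=r₄ω₄e^{iθ₄}.
Eliminating the other unknown: ω₄ = r₂ω₂ sin(θ₂−θ₃) / [r₄ sin(θ₄−θ₃)].
Numerator sine = +0.65869; denominator sine = -0.96682.
Result = 0.0186·18.22·(+0.65869) / (0.0475·(-0.96682)) = -4.8611 rad/s; magnitude 4.8611 rad/s.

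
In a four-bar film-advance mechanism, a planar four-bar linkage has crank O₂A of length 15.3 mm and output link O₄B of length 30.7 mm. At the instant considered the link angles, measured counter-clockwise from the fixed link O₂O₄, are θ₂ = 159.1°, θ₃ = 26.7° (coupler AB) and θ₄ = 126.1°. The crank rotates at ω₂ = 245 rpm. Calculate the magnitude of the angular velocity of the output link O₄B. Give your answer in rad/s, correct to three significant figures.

9.57

ω₂ = 25.66 rad/s (from 245 rpm).
Differentiating the loop-closure r₂e^{iθ₂}+r₃e^{iθ₃}=r₁+r₄e^{iθ₄} gives r₂ω₂e^{iθ₂}+r₃ω₃e^{iθ₃}=r₄ω₄e^{iθ₄}.
Eliminating the other unknown: ω₄ = r₂ω₂ sin(θ₂−θ₃) / [r₄ sin(θ₄−θ₃)].
Numerator sine = +0.73846; denominator sine = +0.98657.
Result = 0.0153·25.66·(+0.73846) / (0.0307·(+0.98657)) = +9.5707 rad/s; magnitude 9.5707 rad/s.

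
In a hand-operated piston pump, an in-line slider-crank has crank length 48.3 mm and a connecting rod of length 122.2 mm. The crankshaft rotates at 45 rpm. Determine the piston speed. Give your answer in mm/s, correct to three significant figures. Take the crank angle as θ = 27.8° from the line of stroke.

144

ω = 2π·45/60 = 4.712 rad/s
For an in-line slider-crank, x = r cosθ + √(L² − r² sin²θ), so v = −rω sinθ·[1 + r cosθ/√(L² − r² sin²θ)].
With r = 0.0483 m, L = 0.1222 m, θ = 27.8°: √(L² − r² sin²θ) = 0.12011 m.
v = −0.0483·4.712·0.46639·[1 + 0.0483·0.88458/0.12011] = -0.14392 m/s.
|v| = 0.14392 m/s = 143.92 mm/s.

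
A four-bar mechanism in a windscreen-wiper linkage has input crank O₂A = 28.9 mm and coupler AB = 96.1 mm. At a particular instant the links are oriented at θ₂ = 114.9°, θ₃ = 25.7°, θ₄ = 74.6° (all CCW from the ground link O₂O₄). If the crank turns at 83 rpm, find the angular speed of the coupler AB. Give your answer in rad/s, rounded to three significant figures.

2.24

ω₂ = 8.692 rad/s (from 83 rpm).
Differentiating the loop-closure r₂e^{iθ₂}+r₃e^{iθ₃}=r₁+r₄e^{iθ₄} gives r₂ω₂e^{iθ₂}+r₃ω₃e^{iθ₃}=r₄ω₄e^{iθ₄}.
Eliminating the other unknown: ω₃ = r₂ω₂ sin(θ₄−θ₂) / [r₃ sin(θ₃−θ₄)].
Numerator sine = -0.64679; denominator sine = -0.75356.
Result = 0.0289·8.692·(-0.64679) / (0.0961·(-0.75356)) = +2.2435 rad/s; magnitude 2.2435 rad/s.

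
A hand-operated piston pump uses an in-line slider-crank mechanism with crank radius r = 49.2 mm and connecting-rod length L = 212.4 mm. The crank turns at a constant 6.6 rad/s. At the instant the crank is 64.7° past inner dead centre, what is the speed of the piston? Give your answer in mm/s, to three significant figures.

323

ω = 6.6 rad/s
For an in-line slider-crank, x = r cosθ + √(L² − r² sin²θ), so v = −rω sinθ·[1 + r cosθ/√(L² − r² sin²θ)].
With r = 0.0492 m, L = 0.2124 m, θ = 64.7°: √(L² − r² sin²θ) = 0.20769 m.
v = −0.0492·6.6·0.90408·[1 + 0.0492·0.42736/0.20769] = -0.32329 m/s.
|v| = 0.32329 m/s = 323.29 mm/s.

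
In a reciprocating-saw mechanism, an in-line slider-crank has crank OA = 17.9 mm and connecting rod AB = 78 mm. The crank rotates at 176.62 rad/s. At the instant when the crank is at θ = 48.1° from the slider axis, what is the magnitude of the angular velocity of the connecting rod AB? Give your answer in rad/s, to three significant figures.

ω = 176.6 rad/s
The rod makes angle φ with the slider axis where L sinφ = r sinθ; differentiating, L cosφ·φ̇ = r ω cosθ.
L cosφ = √(L² − r² sin²θ) = 0.076854 m.
|ω_rod| = r ω |cosθ| / √(L² − r² sin²θ) = 0.0179·176.6·0.66783/0.076854 = 27.472 rad/s.

27.5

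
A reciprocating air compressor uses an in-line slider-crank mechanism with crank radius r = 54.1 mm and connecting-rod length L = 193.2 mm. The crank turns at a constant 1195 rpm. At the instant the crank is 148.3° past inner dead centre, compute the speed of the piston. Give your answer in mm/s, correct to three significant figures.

2700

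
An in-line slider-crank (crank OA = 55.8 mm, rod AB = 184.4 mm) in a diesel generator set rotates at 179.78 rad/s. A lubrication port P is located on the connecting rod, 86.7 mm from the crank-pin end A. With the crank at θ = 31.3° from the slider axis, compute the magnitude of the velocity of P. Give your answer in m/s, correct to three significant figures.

ω = 179.8 rad/s.  Crank-pin speed |V_A| = rω = 10.032 m/s, perpendicular to OA.
Rod angle: sinφ = −(r/L) sinθ ⇒ φ = -9.045°; ω_rod = −rω cosθ/√(L²−r²sin²θ) = -47.07 rad/s.
V_P = V_A + ω_rod × AP, with AP = 0.0867 m along the rod.
Components: V_Px = −rω sinθ − a·ω_rod·sinφ = -5.8532 m/s;  V_Py = rω cosθ + a·ω_rod·cosφ = +4.5415 m/s.
|V_P| = √(V_Px² + V_Py²) = 7.4085 m/s.

7.41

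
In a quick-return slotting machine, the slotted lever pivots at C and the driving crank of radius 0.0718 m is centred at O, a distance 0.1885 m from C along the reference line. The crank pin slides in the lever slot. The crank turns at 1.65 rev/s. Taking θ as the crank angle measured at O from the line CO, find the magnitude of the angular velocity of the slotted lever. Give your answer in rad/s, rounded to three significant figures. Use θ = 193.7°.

ω = 10.37 rad/s (from 1.65 rev/s).
Crank pin A relative to C: A = (d + r cosθ, r sinθ); lever angle φ = atan2(r sinθ, d + r cosθ).
Differentiating tanφ: φ̇ = rω(d cosθ + r)/(d² + r² + 2dr cosθ).
d² + r² + 2dr cosθ = |CA|² = 0.014389 m²;  d cosθ + r = -0.11134 m.
|ω_lever| = |0.0718·10.37·-0.11134| / 0.014389 = 5.7597 rad/s.

5.76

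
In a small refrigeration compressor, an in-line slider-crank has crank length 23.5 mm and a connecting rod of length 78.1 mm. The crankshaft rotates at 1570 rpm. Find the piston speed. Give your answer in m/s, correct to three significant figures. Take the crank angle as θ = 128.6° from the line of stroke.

ω = 2π·1570/60 = 164.4 rad/s
For an in-line slider-crank, x = r cosθ + √(L² − r² sin²θ), so v = −rω sinθ·[1 + r cosθ/√(L² − r² sin²θ)].
With r = 0.0235 m, L = 0.0781 m, θ = 128.6°: √(L² − r² sin²θ) = 0.07591 m.
v = −0.0235·164.4·0.78152·[1 + 0.0235·-0.62388/0.07591] = -2.4363 m/s.
|v| = 2.4363 m/s.

2.44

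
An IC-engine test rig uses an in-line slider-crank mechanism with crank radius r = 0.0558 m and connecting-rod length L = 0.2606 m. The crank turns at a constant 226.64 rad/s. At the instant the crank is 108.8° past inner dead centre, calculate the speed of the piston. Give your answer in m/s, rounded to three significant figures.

11.1

ω = 226.6 rad/s
For an in-line slider-crank, x = r cosθ + √(L² − r² sin²θ), so v = −rω sinθ·[1 + r cosθ/√(L² − r² sin²θ)].
With r = 0.0558 m, L = 0.2606 m, θ = 108.8°: √(L² − r² sin²θ) = 0.25519 m.
v = −0.0558·226.6·0.94665·[1 + 0.0558·-0.32227/0.25519] = -11.128 m/s.
|v| = 11.128 m/s.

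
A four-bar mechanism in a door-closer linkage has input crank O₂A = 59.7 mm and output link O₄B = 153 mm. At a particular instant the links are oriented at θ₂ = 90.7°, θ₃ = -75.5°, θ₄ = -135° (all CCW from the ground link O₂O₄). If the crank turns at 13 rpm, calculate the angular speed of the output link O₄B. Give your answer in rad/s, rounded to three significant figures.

0.147

ω₂ = 1.361 rad/s (from 13 rpm).
Differentiating the loop-closure r₂e^{iθ₂}+r₃e^{iθ₃}=r₁+r₄e^{iθ₄} gives r₂ω₂e^{iθ₂}+r₃ω₃e^{iθ₃}=r₄ω₄e^{iθ₄}.
Eliminating the other unknown: ω₄ = r₂ω₂ sin(θ₂−θ₃) / [r₄ sin(θ₄−θ₃)].
Numerator sine = +0.23853; denominator sine = -0.86163.
Result = 0.0597·1.361·(+0.23853) / (0.153·(-0.86163)) = -0.14706 rad/s; magnitude 0.14706 rad/s.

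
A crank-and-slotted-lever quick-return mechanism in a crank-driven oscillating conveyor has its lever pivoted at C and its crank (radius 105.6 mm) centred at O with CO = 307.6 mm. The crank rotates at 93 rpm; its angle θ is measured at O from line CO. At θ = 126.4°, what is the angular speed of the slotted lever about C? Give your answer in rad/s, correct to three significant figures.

1.18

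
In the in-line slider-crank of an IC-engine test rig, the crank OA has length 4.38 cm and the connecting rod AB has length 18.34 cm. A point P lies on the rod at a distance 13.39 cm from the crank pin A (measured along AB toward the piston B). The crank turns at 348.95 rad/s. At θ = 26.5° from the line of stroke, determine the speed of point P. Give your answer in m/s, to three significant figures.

8.71

ω = 348.9 rad/s.  Crank-pin speed |V_A| = rω = 15.284 m/s, perpendicular to OA.
Rod angle: sinφ = −(r/L) sinθ ⇒ φ = -6.117°; ω_rod = −rω cosθ/√(L²−r²sin²θ) = -75.008 rad/s.
V_P = V_A + ω_rod × AP, with AP = 0.1339 m along the rod.
Components: V_Px = −rω sinθ − a·ω_rod·sinφ = -7.89 m/s;  V_Py = rω cosθ + a·ω_rod·cosφ = +3.6918 m/s.
|V_P| = √(V_Px² + V_Py²) = 8.7109 m/s.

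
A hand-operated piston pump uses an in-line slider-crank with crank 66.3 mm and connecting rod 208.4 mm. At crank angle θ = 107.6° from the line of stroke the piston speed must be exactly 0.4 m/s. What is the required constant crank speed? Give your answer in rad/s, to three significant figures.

7.04

For an in-line slider-crank, |v_piston| = rω|sinθ|·[1 + r cosθ/√(L² − r² sin²θ)].
With r = 0.0663 m, L = 0.2084 m, θ = 107.6°: the bracketed kinematic factor |dx/dθ| = 0.056817 m.
ω = v/|dx/dθ| = 0.4/0.056817 = 7.0402 rad/s.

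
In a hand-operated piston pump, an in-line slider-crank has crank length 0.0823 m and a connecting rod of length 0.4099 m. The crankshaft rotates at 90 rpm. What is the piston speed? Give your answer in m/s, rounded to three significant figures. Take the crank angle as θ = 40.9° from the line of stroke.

ω = 2π·90/60 = 9.425 rad/s
For an in-line slider-crank, x = r cosθ + √(L² − r² sin²θ), so v = −rω sinθ·[1 + r cosθ/√(L² − r² sin²θ)].
With r = 0.0823 m, L = 0.4099 m, θ = 40.9°: √(L² − r² sin²θ) = 0.40634 m.
v = −0.0823·9.425·0.65474·[1 + 0.0823·0.75585/0.40634] = -0.5856 m/s.
|v| = 0.5856 m/s.

0.586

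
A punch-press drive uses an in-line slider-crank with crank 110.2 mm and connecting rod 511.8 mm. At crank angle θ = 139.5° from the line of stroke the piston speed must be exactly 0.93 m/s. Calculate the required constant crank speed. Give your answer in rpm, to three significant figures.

For an in-line slider-crank, |v_piston| = rω|sinθ|·[1 + r cosθ/√(L² − r² sin²θ)].
With r = 0.1102 m, L = 0.5118 m, θ = 139.5°: the bracketed kinematic factor |dx/dθ| = 0.059735 m.
ω = v/|dx/dθ| = 0.93/0.059735 = 15.569 rad/s.
N = 60ω/(2π) = 148.67 rpm.

149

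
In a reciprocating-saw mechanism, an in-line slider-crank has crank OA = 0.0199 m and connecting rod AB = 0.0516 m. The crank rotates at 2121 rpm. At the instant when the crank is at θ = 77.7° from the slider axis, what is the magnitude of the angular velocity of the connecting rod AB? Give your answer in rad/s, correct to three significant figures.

ω = 222.1 rad/s (converted from 2121 rpm).
The rod makes angle φ with the slider axis where L sinφ = r sinθ; differentiating, L cosφ·φ̇ = r ω cosθ.
L cosφ = √(L² − r² sin²θ) = 0.047797 m.
|ω_rod| = r ω |cosθ| / √(L² − r² sin²θ) = 0.0199·222.1·0.21303/0.047797 = 19.7 rad/s.

19.7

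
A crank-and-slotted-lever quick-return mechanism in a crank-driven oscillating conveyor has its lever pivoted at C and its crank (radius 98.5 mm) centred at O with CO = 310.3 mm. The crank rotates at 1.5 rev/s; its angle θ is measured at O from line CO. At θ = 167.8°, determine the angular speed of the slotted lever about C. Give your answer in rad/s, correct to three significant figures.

ω = 9.425 rad/s (from 1.5 rev/s).
Crank pin A relative to C: A = (d + r cosθ, r sinθ); lever angle φ = atan2(r sinθ, d + r cosθ).
Differentiating tanφ: φ̇ = rω(d cosθ + r)/(d² + r² + 2dr cosθ).
d² + r² + 2dr cosθ = |CA|² = 0.0462398 m²;  d cosθ + r = -0.20479 m.
|ω_lever| = |0.0985·9.425·-0.20479| / 0.0462398 = 4.1115 rad/s.

4.11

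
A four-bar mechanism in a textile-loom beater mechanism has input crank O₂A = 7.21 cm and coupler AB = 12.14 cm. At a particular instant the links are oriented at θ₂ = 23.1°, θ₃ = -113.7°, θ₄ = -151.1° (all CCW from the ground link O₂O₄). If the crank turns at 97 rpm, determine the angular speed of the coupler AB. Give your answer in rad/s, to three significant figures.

ω₂ = 10.16 rad/s (from 97 rpm).
Differentiating the loop-closure r₂e^{iθ₂}+r₃e^{iθ₃}=r₁+r₄e^{iθ₄} gives r₂ω₂e^{iθ₂}+r₃ω₃e^{iθ₃}=r₄ω₄e^{iθ₄}.
Eliminating the other unknown: ω₃ = r₂ω₂ sin(θ₄−θ₂) / [r₃ sin(θ₃−θ₄)].
Numerator sine = -0.10106; denominator sine = +0.60738.
Result = 0.0721·10.16·(-0.10106) / (0.1214·(+0.60738)) = -1.0037 rad/s; magnitude 1.0037 rad/s.

1.00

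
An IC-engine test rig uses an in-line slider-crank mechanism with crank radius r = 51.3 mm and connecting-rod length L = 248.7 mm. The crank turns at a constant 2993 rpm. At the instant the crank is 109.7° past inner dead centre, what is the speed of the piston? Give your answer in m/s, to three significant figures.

14.1

ω = 2π·2993/60 = 313.4 rad/s
For an in-line slider-crank, x = r cosθ + √(L² − r² sin²θ), so v = −rω sinθ·[1 + r cosθ/√(L² − r² sin²θ)].
With r = 0.0513 m, L = 0.2487 m, θ = 109.7°: √(L² − r² sin²θ) = 0.24397 m.
v = −0.0513·313.4·0.94147·[1 + 0.0513·-0.33710/0.24397] = -14.065 m/s.
|v| = 14.065 m/s.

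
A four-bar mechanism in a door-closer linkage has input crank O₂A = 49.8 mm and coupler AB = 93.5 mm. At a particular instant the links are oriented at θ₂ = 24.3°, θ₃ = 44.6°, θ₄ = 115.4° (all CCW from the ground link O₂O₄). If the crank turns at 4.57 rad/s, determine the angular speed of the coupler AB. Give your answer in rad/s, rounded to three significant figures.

2.58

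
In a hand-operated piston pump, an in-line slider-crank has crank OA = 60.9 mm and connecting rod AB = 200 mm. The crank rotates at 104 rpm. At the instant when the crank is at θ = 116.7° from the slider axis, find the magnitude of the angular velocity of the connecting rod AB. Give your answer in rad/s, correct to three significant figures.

ω = 10.89 rad/s (converted from 104 rpm).
The rod makes angle φ with the slider axis where L sinφ = r sinθ; differentiating, L cosφ·φ̇ = r ω cosθ.
L cosφ = √(L² − r² sin²θ) = 0.19246 m.
|ω_rod| = r ω |cosθ| / √(L² − r² sin²θ) = 0.0609·10.89·0.44932/0.19246 = 1.5485 rad/s.

1.55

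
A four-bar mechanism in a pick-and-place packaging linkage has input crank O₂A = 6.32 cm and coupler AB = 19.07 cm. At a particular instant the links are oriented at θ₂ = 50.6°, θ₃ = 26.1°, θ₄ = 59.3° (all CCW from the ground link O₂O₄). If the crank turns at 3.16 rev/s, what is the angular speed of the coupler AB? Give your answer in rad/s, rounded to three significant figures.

ω₂ = 19.85 rad/s (from 3.16 rev/s).
Differentiating the loop-closure r₂e^{iθ₂}+r₃e^{iθ₃}=r₁+r₄e^{iθ₄} gives r₂ω₂e^{iθ₂}+r₃ω₃e^{iθ₃}=r₄ω₄e^{iθ₄}.
Eliminating the other unknown: ω₃ = r₂ω₂ sin(θ₄−θ₂) / [r₃ sin(θ₃−θ₄)].
Numerator sine = +0.15126; denominator sine = -0.54756.
Result = 0.0632·19.85·(+0.15126) / (0.1907·(-0.54756)) = -1.8177 rad/s; magnitude 1.8177 rad/s.

1.82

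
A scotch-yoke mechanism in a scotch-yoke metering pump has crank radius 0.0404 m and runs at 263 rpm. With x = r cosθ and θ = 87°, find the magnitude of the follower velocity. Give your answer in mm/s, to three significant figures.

ω = 27.54 rad/s (from 263 rpm).
x = r cosθ ⇒ ẋ = −rω sinθ.
|v| = rω|sinθ| = 0.0404·27.54·|sin 87°| = 1.1111 m/s = 1111.1 mm/s.

1110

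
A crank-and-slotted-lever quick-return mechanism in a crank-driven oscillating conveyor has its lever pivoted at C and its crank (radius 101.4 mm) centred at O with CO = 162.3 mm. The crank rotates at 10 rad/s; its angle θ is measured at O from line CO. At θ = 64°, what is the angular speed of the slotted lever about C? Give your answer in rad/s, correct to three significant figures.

ω = 10 rad/s
Crank pin A relative to C: A = (d + r cosθ, r sinθ); lever angle φ = atan2(r sinθ, d + r cosθ).
Differentiating tanφ: φ̇ = rω(d cosθ + r)/(d² + r² + 2dr cosθ).
d² + r² + 2dr cosθ = |CA|² = 0.051052 m²;  d cosθ + r = +0.17255 m.
|ω_lever| = |0.1014·10·+0.17255| / 0.051052 = 3.4272 rad/s.

3.43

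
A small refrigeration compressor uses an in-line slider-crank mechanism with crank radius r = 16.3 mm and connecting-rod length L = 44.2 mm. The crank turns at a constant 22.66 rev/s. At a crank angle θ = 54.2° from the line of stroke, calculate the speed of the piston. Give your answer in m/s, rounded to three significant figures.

2.31

ω = 2π·22.7 = 142.4 rad/s
For an in-line slider-crank, x = r cosθ + √(L² − r² sin²θ), so v = −rω sinθ·[1 + r cosθ/√(L² − r² sin²θ)].
With r = 0.0163 m, L = 0.0442 m, θ = 54.2°: √(L² − r² sin²θ) = 0.042177 m.
v = −0.0163·142.4·0.81106·[1 + 0.0163·0.58496/0.042177] = -2.3078 m/s.
|v| = 2.3078 m/s.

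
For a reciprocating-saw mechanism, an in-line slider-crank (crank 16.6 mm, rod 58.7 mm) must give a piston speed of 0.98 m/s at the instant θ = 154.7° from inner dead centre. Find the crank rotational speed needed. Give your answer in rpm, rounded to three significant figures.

1780

For an in-line slider-crank, |v_piston| = rω|sinθ|·[1 + r cosθ/√(L² − r² sin²θ)].
With r = 0.0166 m, L = 0.0587 m, θ = 154.7°: the bracketed kinematic factor |dx/dθ| = 0.005267 m.
ω = v/|dx/dθ| = 0.98/0.005267 = 186.06 rad/s.
N = 60ω/(2π) = 1776.8 rpm.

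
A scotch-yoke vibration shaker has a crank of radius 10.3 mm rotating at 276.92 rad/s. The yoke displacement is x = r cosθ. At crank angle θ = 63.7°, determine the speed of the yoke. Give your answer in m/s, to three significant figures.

ω = 276.9 rad/s
x = r cosθ ⇒ ẋ = −rω sinθ.
|v| = rω|sinθ| = 0.0103·276.9·|sin 63.7°| = 2.557 m/s.

2.56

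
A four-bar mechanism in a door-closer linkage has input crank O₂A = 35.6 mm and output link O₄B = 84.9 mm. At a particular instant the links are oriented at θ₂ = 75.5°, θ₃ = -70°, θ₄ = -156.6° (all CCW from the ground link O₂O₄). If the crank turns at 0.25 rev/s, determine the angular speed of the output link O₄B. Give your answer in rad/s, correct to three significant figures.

ω₂ = 1.571 rad/s (from 0.25 rev/s).
Differentiating the loop-closure r₂e^{iθ₂}+r₃e^{iθ₃}=r₁+r₄e^{iθ₄} gives r₂ω₂e^{iθ₂}+r₃ω₃e^{iθ₃}=r₄ω₄e^{iθ₄}.
Eliminating the other unknown: ω₄ = r₂ω₂ sin(θ₂−θ₃) / [r₄ sin(θ₄−θ₃)].
Numerator sine = +0.56641; denominator sine = -0.99824.
Result = 0.0356·1.571·(+0.56641) / (0.0849·(-0.99824)) = -0.37373 rad/s; magnitude 0.37373 rad/s.

0.374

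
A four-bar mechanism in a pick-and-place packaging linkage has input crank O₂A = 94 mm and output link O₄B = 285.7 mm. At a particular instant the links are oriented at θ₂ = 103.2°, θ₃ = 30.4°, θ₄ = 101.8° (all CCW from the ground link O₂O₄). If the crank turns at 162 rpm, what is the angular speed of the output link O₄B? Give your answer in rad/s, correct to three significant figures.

ω₂ = 16.96 rad/s (from 162 rpm).
Differentiating the loop-closure r₂e^{iθ₂}+r₃e^{iθ₃}=r₁+r₄e^{iθ₄} gives r₂ω₂e^{iθ₂}+r₃ω₃e^{iθ₃}=r₄ω₄e^{iθ₄}.
Eliminating the other unknown: ω₄ = r₂ω₂ sin(θ₂−θ₃) / [r₄ sin(θ₄−θ₃)].
Numerator sine = +0.95528; denominator sine = +0.94777.
Result = 0.094·16.96·(+0.95528) / (0.2857·(+0.94777)) = +5.6259 rad/s; magnitude 5.6259 rad/s.

5.63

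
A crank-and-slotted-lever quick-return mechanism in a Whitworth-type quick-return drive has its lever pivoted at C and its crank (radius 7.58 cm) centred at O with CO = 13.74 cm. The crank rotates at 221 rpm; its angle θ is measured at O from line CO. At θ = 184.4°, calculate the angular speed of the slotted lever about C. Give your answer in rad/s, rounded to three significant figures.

27.8

ω = 23.14 rad/s (from 221 rpm).
Crank pin A relative to C: A = (d + r cosθ, r sinθ); lever angle φ = atan2(r sinθ, d + r cosθ).
Differentiating tanφ: φ̇ = rω(d cosθ + r)/(d² + r² + 2dr cosθ).
d² + r² + 2dr cosθ = |CA|² = 0.00385595 m²;  d cosθ + r = -0.061195 m.
|ω_lever| = |0.0758·23.14·-0.061195| / 0.00385595 = 27.84 rad/s.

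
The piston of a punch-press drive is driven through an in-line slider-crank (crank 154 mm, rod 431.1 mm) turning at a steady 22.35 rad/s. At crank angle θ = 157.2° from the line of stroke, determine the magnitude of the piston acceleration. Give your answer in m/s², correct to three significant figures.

ω = 22.35 rad/s
x(θ) = r cosθ + √(L² − r² sin²θ); with ω constant, a = ω²·d²x/dθ².
d²x/dθ² = −r cosθ − r²(cos2θ)/√u − r⁴ sin²2θ/(4u^{3/2}),  u = L² − r² sin²θ = 0.182286 m².
Substituting r = 0.154 m, L = 0.4311 m, θ = 157.2°: d²x/dθ² = +0.10218 m.
a = ω²·d²x/dθ² = (22.35)²·(+0.10218) = +51.041 m/s²;  |a| = 51.041 m/s².

51.0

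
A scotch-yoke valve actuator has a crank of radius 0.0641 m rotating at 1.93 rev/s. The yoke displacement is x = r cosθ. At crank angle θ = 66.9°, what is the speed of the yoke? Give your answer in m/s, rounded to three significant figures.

ω = 12.13 rad/s (from 1.93 rev/s).
x = r cosθ ⇒ ẋ = −rω sinθ.
|v| = rω|sinθ| = 0.0641·12.13·|sin 66.9°| = 0.71499 m/s.

0.715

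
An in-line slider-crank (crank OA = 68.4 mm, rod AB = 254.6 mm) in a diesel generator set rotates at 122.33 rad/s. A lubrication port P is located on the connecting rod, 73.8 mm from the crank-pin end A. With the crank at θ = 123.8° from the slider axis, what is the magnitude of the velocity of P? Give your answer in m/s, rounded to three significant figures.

7.42

ω = 122.3 rad/s.  Crank-pin speed |V_A| = rω = 8.3674 m/s, perpendicular to OA.
Rod angle: sinφ = −(r/L) sinθ ⇒ φ = -12.900°; ω_rod = −rω cosθ/√(L²−r²sin²θ) = +18.756 rad/s.
V_P = V_A + ω_rod × AP, with AP = 0.0738 m along the rod.
Components: V_Px = −rω sinθ − a·ω_rod·sinφ = -6.6441 m/s;  V_Py = rω cosθ + a·ω_rod·cosφ = -3.3055 m/s.
|V_P| = √(V_Px² + V_Py²) = 7.421 m/s.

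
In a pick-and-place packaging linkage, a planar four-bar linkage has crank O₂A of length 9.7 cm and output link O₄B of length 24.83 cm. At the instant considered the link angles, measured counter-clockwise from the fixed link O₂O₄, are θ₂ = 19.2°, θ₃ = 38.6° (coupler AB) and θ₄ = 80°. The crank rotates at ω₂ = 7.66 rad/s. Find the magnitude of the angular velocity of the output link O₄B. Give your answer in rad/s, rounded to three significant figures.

ω₂ = 7.66 rad/s
Differentiating the loop-closure r₂e^{iθ₂}+r₃e^{iθ₃}=r₁+r₄e^{iθ₄} gives r₂ω₂e^{iθ₂}+r₃ω₃e^{iθ₃}=r₄ω₄e^{iθ₄}.
Eliminating the other unknown: ω₄ = r₂ω₂ sin(θ₂−θ₃) / [r₄ sin(θ₄−θ₃)].
Numerator sine = -0.33216; denominator sine = +0.66131.
Result = 0.097·7.66·(-0.33216) / (0.2483·(+0.66131)) = -1.503 rad/s; magnitude 1.503 rad/s.

1.50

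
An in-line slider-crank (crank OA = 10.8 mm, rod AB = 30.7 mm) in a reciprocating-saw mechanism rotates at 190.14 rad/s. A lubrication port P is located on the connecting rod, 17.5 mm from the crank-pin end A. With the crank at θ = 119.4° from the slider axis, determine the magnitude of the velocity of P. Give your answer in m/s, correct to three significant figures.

ω = 190.1 rad/s.  Crank-pin speed |V_A| = rω = 2.0535 m/s, perpendicular to OA.
Rod angle: sinφ = −(r/L) sinθ ⇒ φ = -17.848°; ω_rod = −rω cosθ/√(L²−r²sin²θ) = +34.497 rad/s.
V_P = V_A + ω_rod × AP, with AP = 0.0175 m along the rod.
Components: V_Px = −rω sinθ − a·ω_rod·sinφ = -1.604 m/s;  V_Py = rω cosθ + a·ω_rod·cosφ = -0.43344 m/s.
|V_P| = √(V_Px² + V_Py²) = 1.6616 m/s.

1.66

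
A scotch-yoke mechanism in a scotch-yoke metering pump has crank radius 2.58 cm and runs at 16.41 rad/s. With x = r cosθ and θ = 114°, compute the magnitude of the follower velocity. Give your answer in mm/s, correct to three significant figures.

ω = 16.41 rad/s
x = r cosθ ⇒ ẋ = −rω sinθ.
|v| = rω|sinθ| = 0.0258·16.41·|sin 114°| = 0.38678 m/s = 386.78 mm/s.

387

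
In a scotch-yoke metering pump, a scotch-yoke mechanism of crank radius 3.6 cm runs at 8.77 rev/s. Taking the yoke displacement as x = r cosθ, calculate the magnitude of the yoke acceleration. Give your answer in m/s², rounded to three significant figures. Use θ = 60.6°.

53.7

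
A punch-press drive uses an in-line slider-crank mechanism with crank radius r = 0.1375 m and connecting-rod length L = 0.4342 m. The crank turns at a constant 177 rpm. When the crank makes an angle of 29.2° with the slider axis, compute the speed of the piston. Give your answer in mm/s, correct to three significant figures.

ω = 2π·177/60 = 18.54 rad/s
For an in-line slider-crank, x = r cosθ + √(L² − r² sin²θ), so v = −rω sinθ·[1 + r cosθ/√(L² − r² sin²θ)].
With r = 0.1375 m, L = 0.4342 m, θ = 29.2°: √(L² − r² sin²θ) = 0.42899 m.
v = −0.1375·18.54·0.48786·[1 + 0.1375·0.87292/0.42899] = -1.5913 m/s.
|v| = 1.5913 m/s = 1591.3 mm/s.

1590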